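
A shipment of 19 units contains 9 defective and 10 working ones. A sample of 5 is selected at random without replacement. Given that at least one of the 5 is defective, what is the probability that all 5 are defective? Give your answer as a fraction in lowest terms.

Work in counts. Selections with at least one defective: C(19,5) − C(10,5) = 11628 − 252 = 11376.
Of those, selections where all 5 are defective: C(9,5) = 126.
Conditional probability = 126/11376 = 7/632.

7/632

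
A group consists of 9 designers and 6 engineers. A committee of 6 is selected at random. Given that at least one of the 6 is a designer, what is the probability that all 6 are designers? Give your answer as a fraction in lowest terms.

Work in counts. Selections with at least one designer: C(15,6) − C(6,6) = 5005 − 1 = 5004.
Of those, selections where all 6 are designers: C(9,6) = 84.
Conditional probability = 84/5004 = 7/417.

7/417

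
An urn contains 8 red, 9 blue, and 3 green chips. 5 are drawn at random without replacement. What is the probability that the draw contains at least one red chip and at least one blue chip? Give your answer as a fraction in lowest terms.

125/136

There are C(20,5) = 15504 possible draws.
By inclusion-exclusion on the complements, draws missing all red or all blue: C(12,5) + C(11,5) − C(3,5) = 792 + 462 − 0 = 1254.
So draws with at least one of each: 15504 − 1254 = 14250, probability 14250/15504 = 125/136.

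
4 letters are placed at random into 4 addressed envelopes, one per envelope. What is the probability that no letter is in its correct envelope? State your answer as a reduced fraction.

There are 4! = 24 assignments.
By inclusion-exclusion, assignments with no fixed points: C(4,0)·4! − C(4,1)·3! + C(4,2)·2! − C(4,3)·1! + C(4,4)·0! = 9.
Probability = 9/24 = 3/8.

3/8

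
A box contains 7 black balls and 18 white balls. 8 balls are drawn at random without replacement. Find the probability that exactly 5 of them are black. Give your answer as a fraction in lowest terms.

1904/120175

There are C(25,8) = 1081575 ways to choose 8 from 25.
Selections with exactly 5 black: choose 5 of the 7 black and 3 of the 18 white, C(7,5)·C(18,3) = 21·816 = 17136.
Probability = 17136/1081575 = 1904/120175.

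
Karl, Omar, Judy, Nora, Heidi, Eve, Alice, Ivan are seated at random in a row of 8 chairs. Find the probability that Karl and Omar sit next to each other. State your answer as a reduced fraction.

There are 8! = 40320 arrangements.
Treat Karl and Omar as a block: 7! arrangements of the blocks × 2 orders within the block = 2·5040 = 10080.
Probability = 10080/40320 = 1/4.

1/4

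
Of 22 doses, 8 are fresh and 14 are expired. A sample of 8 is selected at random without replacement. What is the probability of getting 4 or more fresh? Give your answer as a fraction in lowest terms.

1693/5814

There are C(22,8) = 319770 ways to choose the 8.
Count the complement (fewer than 4 fresh): C(8,0)·C(14,8) + C(8,1)·C(14,7) + C(8,2)·C(14,6) + C(8,3)·C(14,5) = 3003 + 27456 + 84084 + 112112 = 226655.
Probability = 1 − 226655/319770 = 93115/319770 = 1693/5814.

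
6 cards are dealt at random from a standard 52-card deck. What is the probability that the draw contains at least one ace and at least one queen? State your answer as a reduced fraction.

718637/5089630

There are C(52,6) = 20358520 possible draws.
By inclusion-exclusion on the complements, draws missing all aces or all queens: C(48,6) + C(48,6) − C(44,6) = 12271512 + 12271512 − 7059052 = 17483972.
So draws with at least one of each: 20358520 − 17483972 = 2874548, probability 2874548/20358520 = 718637/5089630.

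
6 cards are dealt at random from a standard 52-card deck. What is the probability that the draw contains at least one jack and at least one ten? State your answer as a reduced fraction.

There are C(52,6) = 20358520 possible draws.
By inclusion-exclusion on the complements, draws missing all jacks or all tens: C(48,6) + C(48,6) − C(44,6) = 12271512 + 12271512 − 7059052 = 17483972.
So draws with at least one of each: 20358520 − 17483972 = 2874548, probability 2874548/20358520 = 718637/5089630.

718637/5089630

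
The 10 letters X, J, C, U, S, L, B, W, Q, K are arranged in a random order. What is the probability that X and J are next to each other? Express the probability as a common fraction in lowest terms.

There are 10! = 3628800 arrangements.
Treat X and J as a block: 9! arrangements of the blocks × 2 orders within the block = 2·362880 = 725760.
Probability = 725760/3628800 = 1/5.

1/5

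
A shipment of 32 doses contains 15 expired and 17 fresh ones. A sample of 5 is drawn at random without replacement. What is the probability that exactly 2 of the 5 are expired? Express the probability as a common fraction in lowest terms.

Total number of selections: C(32,5) = 201376.
Selections with exactly 2 expired: choose 2 of the 15 expired and 3 of the 17 fresh, C(15,2)·C(17,3) = 105·680 = 71400.
Probability = 71400/201376 = 1275/3596.

1275/3596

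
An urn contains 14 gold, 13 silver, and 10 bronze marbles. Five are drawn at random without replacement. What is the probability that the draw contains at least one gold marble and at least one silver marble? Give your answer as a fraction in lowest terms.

There are C(37,5) = 435897 possible draws.
By inclusion-exclusion on the complements, draws missing all gold or all silver: C(23,5) + C(24,5) − C(10,5) = 33649 + 42504 − 252 = 75901.
So draws with at least one of each: 435897 − 75901 = 359996, probability 359996/435897 = 51428/62271.

51428/62271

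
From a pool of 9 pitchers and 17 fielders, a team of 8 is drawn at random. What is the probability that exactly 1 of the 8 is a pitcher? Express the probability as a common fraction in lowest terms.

Total number of selections: C(26,8) = 1562275.
Selections with exactly 1 pitcher: choose 1 of the 9 pitchers and 7 of the 17 fielders, C(9,1)·C(17,7) = 9·19448 = 175032.
Probability = 175032/1562275 = 1224/10925.

1224/10925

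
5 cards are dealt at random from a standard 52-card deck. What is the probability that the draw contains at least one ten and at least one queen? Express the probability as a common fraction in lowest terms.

6509/64974

There are C(52,5) = 2598960 possible draws.
By inclusion-exclusion on the complements, draws missing all tens or all queens: C(48,5) + C(48,5) − C(44,5) = 1712304 + 1712304 − 1086008 = 2338600.
So draws with at least one of each: 2598960 − 2338600 = 260360, probability 260360/2598960 = 6509/64974.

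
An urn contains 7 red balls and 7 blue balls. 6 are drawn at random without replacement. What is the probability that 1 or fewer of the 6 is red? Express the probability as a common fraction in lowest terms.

2/39

Total selections: C(14,6) = 3003.
Favorable selections (1 or fewer red): C(7,0)·C(7,6) + C(7,1)·C(7,5) = 7 + 147 = 154.
Probability = 154/3003 = 2/39.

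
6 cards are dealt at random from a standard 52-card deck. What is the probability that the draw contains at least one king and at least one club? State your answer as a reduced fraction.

6772177/20358520

There are C(52,6) = 20358520 possible draws.
By inclusion-exclusion on the complements, draws missing all kings or all clubs: C(48,6) + C(39,6) − C(36,6) = 12271512 + 3262623 − 1947792 = 13586343.
So draws with at least one of each: 20358520 − 13586343 = 6772177, probability 6772177/20358520.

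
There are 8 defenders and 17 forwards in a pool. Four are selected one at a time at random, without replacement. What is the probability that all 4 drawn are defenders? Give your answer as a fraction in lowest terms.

Multiply the conditional probabilities at each draw: 8/25 · 7/24 · 6/23 · 5/22 = 1680/303600 = 7/1265.

7/1265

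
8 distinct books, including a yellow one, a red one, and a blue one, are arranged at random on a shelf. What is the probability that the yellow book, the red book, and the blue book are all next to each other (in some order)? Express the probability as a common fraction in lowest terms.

There are 8! = 40320 arrangements.
Treat the three as one block: 6! placements × 3! orders within the block = 720·6 = 4320.
Probability = 4320/40320 = 3/28.

3/28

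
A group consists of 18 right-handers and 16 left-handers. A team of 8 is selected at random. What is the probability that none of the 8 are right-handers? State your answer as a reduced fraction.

65/91698

There are C(34,8) = 18156204 possible selections.
Selections with no right-handers (all left-handers): C(16,8) = 12870.
Probability = 12870/18156204 = 65/91698.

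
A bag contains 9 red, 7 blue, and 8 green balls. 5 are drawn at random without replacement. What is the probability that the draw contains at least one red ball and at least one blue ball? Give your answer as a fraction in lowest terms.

1589/2024

There are C(24,5) = 42504 possible draws.
By inclusion-exclusion on the complements, draws missing all red or all blue: C(15,5) + C(17,5) − C(8,5) = 3003 + 6188 − 56 = 9135.
So draws with at least one of each: 42504 − 9135 = 33369, probability 33369/42504 = 1589/2024.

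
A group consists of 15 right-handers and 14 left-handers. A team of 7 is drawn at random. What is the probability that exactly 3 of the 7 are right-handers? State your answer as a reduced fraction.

7007/24012

Total number of selections: C(29,7) = 1560780.
Selections with exactly 3 right-handers: choose 3 of the 15 right-handers and 4 of the 14 left-handers, C(15,3)·C(14,4) = 455·1001 = 455455.
Probability = 455455/1560780 = 7007/24012.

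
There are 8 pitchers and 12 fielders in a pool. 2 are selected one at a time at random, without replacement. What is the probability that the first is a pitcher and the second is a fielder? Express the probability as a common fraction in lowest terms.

Multiply the conditional probabilities at each draw: 8/20 · 12/19 = 96/380 = 24/95.

24/95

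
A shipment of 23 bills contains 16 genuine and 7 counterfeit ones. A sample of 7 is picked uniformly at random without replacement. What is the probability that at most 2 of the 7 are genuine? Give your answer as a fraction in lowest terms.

There are C(23,7) = 245157 ways to choose the 7.
Favorable selections (at most 2 genuine): C(16,0)·C(7,7) + C(16,1)·C(7,6) + C(16,2)·C(7,5) = 1 + 112 + 2520 = 2633.
Probability = 2633/245157.

2633/245157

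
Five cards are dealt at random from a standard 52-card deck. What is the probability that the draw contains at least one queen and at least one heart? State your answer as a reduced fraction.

229297/866320

There are C(52,5) = 2598960 possible draws.
By inclusion-exclusion on the complements, draws missing all queens or all hearts: C(48,5) + C(39,5) − C(36,5) = 1712304 + 575757 − 376992 = 1911069.
So draws with at least one of each: 2598960 − 1911069 = 687891, probability 687891/2598960 = 229297/866320.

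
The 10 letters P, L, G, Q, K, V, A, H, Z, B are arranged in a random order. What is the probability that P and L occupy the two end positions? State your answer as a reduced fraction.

1/45

There are 10! = 3628800 arrangements.
Place P and L at the ends in 2 ways, arrange the remaining 8 in 8! = 40320 ways: 2·40320 = 80640.
Probability = 80640/3628800 = 1/45.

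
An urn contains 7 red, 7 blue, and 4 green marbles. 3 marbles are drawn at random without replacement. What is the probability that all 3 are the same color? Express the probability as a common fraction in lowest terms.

There are C(18,3) = 816 ways to draw 3 marbles.
All same color: C(7,3) + C(7,3) + C(4,3) = 35 + 35 + 4 = 74.
Probability = 74/816 = 37/408.

37/408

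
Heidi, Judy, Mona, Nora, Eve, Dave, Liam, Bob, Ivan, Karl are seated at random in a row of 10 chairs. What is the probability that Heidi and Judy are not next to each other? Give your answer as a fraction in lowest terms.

There are 10! = 3628800 arrangements.
Arrangements with Heidi and Judy adjacent: 2·9! = 725760.
So not adjacent: 3628800 − 725760 = 2903040, probability 2903040/3628800 = 4/5.

4/5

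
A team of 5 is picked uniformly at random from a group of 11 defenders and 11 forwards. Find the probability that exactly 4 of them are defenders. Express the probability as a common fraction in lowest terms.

Total number of selections: C(22,5) = 26334.
Selections with exactly 4 defenders: choose 4 of the 11 defenders and 1 of the 11 forwards, C(11,4)·C(11,1) = 330·11 = 3630.
Probability = 3630/26334 = 55/399.

55/399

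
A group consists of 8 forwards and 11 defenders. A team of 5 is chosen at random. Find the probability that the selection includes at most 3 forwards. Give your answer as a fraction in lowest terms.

5401/5814

There are C(19,5) = 11628 ways to choose the 5.
Count the complement (more than 3 forwards): C(8,4)·C(11,1) + C(8,5)·C(11,0) = 770 + 56 = 826.
Probability = 1 − 826/11628 = 10802/11628 = 5401/5814.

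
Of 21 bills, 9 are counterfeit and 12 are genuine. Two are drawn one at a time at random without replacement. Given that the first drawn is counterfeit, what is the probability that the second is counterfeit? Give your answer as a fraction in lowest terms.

After removing one counterfeit, 20 remain: 8 counterfeit and 12 genuine.
So the probability the next is counterfeit is 8/20 = 2/5.

2/5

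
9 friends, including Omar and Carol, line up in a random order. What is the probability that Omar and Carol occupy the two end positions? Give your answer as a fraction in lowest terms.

1/36

There are 9! = 362880 arrangements.
Place Omar and Carol at the ends in 2 ways, arrange the remaining 7 in 7! = 5040 ways: 2·5040 = 10080.
Probability = 10080/362880 = 1/36.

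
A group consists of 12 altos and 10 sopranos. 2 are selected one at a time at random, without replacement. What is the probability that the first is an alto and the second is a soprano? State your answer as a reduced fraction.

20/77

Multiply the conditional probabilities at each draw: 12/22 · 10/21 = 120/462 = 20/77.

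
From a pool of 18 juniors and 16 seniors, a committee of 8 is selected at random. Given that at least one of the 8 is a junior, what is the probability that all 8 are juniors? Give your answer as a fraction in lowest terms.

221/91633

Work in counts. Selections with at least one junior: C(34,8) − C(16,8) = 18156204 − 12870 = 18143334.
Of those, selections where all 8 are juniors: C(18,8) = 43758.
Conditional probability = 43758/18143334 = 221/91633.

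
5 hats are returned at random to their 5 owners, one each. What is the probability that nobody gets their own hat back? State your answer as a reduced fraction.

11/30

There are 5! = 120 assignments.
By inclusion-exclusion, assignments with no fixed points: C(5,0)·5! − C(5,1)·4! + C(5,2)·3! − C(5,3)·2! + C(5,4)·1! − C(5,5)·0! = 44.
Probability = 44/120 = 11/30.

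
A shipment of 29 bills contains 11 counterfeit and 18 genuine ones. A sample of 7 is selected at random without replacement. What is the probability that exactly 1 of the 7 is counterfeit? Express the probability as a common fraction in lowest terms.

The sample space is all 7-subsets of the 29: C(29,7) = 1560780.
Selections with exactly 1 counterfeit: choose 1 of the 11 counterfeit and 6 of the 18 genuine, C(11,1)·C(18,6) = 11·18564 = 204204.
Probability = 204204/1560780 = 1309/10005.

1309/10005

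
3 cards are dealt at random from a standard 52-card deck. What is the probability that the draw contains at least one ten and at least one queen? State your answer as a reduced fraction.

There are C(52,3) = 22100 possible draws.
By inclusion-exclusion on the complements, draws missing all tens or all queens: C(48,3) + C(48,3) − C(44,3) = 17296 + 17296 − 13244 = 21348.
So draws with at least one of each: 22100 − 21348 = 752, probability 752/22100 = 188/5525.

188/5525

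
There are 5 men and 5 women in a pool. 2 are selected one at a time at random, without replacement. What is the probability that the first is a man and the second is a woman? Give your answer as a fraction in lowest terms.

5/18

Multiply the conditional probabilities at each draw: 5/10 · 5/9 = 25/90 = 5/18.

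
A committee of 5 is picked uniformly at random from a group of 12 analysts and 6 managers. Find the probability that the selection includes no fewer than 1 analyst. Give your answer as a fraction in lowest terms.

Total selections: C(18,5) = 8568.
Favorable selections (no fewer than 1 analyst): C(12,1)·C(6,4) + C(12,2)·C(6,3) + C(12,3)·C(6,2) + C(12,4)·C(6,1) + C(12,5)·C(6,0) = 180 + 1320 + 3300 + 2970 + 792 = 8562.
Probability = 8562/8568 = 1427/1428.

1427/1428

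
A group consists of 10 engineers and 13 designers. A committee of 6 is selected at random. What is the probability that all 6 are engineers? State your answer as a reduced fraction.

There are C(23,6) = 100947 possible selections.
Selections with all engineers: C(10,6) = 210.
Probability = 210/100947 = 10/4807.

10/4807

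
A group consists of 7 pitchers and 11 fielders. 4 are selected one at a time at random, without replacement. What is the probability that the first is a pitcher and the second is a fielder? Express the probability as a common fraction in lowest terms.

77/306

Multiply the conditional probabilities at each draw: 7/18 · 11/17 = 77/306.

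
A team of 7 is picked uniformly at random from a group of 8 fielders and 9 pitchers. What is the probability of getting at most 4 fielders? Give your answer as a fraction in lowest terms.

4293/4862

Total selections: C(17,7) = 19448.
Count the complement (more than 4 fielders): C(8,5)·C(9,2) + C(8,6)·C(9,1) + C(8,7)·C(9,0) = 2016 + 252 + 8 = 2276.
Probability = 1 − 2276/19448 = 17172/19448 = 4293/4862.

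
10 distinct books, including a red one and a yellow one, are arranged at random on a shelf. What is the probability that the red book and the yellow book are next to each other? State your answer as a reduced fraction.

There are 10! = 3628800 arrangements.
Treat the red book and the yellow book as a block: 9! arrangements of the blocks × 2 orders within the block = 2·362880 = 725760.
Probability = 725760/3628800 = 1/5.

1/5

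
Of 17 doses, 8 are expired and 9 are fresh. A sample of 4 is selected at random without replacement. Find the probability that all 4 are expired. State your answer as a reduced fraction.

1/34

There are C(17,4) = 2380 possible selections.
Selections with all expired: C(8,4) = 70.
Probability = 70/2380 = 1/34.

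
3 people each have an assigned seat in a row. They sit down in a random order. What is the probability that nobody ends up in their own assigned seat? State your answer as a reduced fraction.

There are 3! = 6 seatings.
By inclusion-exclusion, seatings with no fixed points: C(3,0)·3! − C(3,1)·2! + C(3,2)·1! − C(3,3)·0! = 2.
Probability = 2/6 = 1/3.

1/3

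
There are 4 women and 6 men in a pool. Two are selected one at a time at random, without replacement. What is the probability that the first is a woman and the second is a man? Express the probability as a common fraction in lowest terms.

4/15

Multiply the conditional probabilities at each draw: 4/10 · 6/9 = 24/90 = 4/15.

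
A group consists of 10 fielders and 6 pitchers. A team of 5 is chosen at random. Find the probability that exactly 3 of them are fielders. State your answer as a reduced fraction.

The sample space is all 5-subsets of the 16: C(16,5) = 4368.
Selections with exactly 3 fielders: choose 3 of the 10 fielders and 2 of the 6 pitchers, C(10,3)·C(6,2) = 120·15 = 1800.
Probability = 1800/4368 = 75/182.

75/182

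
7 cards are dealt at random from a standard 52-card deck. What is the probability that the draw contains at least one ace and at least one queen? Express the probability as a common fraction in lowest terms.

3105873/16723070

There are C(52,7) = 133784560 possible draws.
By inclusion-exclusion on the complements, draws missing all aces or all queens: C(48,7) + C(48,7) − C(44,7) = 73629072 + 73629072 − 38320568 = 108937576.
So draws with at least one of each: 133784560 − 108937576 = 24846984, probability 24846984/133784560 = 3105873/16723070.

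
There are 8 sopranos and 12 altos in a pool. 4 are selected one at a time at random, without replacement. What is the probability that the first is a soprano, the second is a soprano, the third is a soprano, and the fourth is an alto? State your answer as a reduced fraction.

56/1615

Multiply the conditional probabilities at each draw: 8/20 · 7/19 · 6/18 · 12/17 = 4032/116280 = 56/1615.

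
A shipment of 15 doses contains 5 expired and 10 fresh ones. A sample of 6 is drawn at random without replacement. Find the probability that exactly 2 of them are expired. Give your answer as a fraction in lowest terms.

60/143

There are C(15,6) = 5005 ways to choose 6 from 15.
Selections with exactly 2 expired: choose 2 of the 5 expired and 4 of the 10 fresh, C(5,2)·C(10,4) = 10·210 = 2100.
Probability = 2100/5005 = 60/143.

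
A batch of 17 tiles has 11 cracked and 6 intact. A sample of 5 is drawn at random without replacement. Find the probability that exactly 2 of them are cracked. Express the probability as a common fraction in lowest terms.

275/1547

There are C(17,5) = 6188 ways to choose 5 from 17.
Selections with exactly 2 cracked: choose 2 of the 11 cracked and 3 of the 6 intact, C(11,2)·C(6,3) = 55·20 = 1100.
Probability = 1100/6188 = 275/1547.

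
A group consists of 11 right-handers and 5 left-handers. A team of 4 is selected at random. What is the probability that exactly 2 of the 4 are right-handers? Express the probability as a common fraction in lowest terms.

The sample space is all 4-subsets of the 16: C(16,4) = 1820.
Selections with exactly 2 right-handers: choose 2 of the 11 right-handers and 2 of the 5 left-handers, C(11,2)·C(5,2) = 55·10 = 550.
Probability = 550/1820 = 55/182.

55/182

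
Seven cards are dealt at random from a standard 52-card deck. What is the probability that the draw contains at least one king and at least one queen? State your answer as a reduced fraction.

There are C(52,7) = 133784560 possible draws.
By inclusion-exclusion on the complements, draws missing all kings or all queens: C(48,7) + C(48,7) − C(44,7) = 73629072 + 73629072 − 38320568 = 108937576.
So draws with at least one of each: 133784560 − 108937576 = 24846984, probability 24846984/133784560 = 3105873/16723070.

3105873/16723070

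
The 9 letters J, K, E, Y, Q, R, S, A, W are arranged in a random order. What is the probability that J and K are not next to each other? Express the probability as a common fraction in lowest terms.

7/9

There are 9! = 362880 arrangements.
Arrangements with J and K adjacent: 2·8! = 80640.
So not adjacent: 362880 − 80640 = 282240, probability 282240/362880 = 7/9.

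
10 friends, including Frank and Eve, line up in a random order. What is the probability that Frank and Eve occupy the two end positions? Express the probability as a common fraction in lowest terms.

1/45

There are 10! = 3628800 arrangements.
Place Frank and Eve at the ends in 2 ways, arrange the remaining 8 in 8! = 40320 ways: 2·40320 = 80640.
Probability = 80640/3628800 = 1/45.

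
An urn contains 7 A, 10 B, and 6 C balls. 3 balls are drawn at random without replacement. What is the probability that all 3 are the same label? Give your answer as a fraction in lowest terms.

There are C(23,3) = 1771 ways to draw 3 balls.
All same label: C(7,3) + C(10,3) + C(6,3) = 35 + 120 + 20 = 175.
Probability = 175/1771 = 25/253.

25/253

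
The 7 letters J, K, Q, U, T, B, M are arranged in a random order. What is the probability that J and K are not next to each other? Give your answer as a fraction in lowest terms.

There are 7! = 5040 arrangements.
Arrangements with J and K adjacent: 2·6! = 1440.
So not adjacent: 5040 − 1440 = 3600, probability 3600/5040 = 5/7.

5/7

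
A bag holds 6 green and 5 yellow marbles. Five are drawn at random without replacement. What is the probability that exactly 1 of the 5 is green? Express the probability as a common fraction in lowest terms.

Total number of selections: C(11,5) = 462.
Selections with exactly 1 green: choose 1 of the 6 green and 4 of the 5 yellow, C(6,1)·C(5,4) = 6·5 = 30.
Probability = 30/462 = 5/77.

5/77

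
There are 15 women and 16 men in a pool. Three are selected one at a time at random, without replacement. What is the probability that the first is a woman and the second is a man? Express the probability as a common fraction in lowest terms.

Multiply the conditional probabilities at each draw: 15/31 · 16/30 = 240/930 = 8/31.

8/31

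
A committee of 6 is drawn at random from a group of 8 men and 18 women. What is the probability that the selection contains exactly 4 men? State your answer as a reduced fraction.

153/3289

The sample space is all 6-subsets of the 26: C(26,6) = 230230.
Selections with exactly 4 men: choose 4 of the 8 men and 2 of the 18 women, C(8,4)·C(18,2) = 70·153 = 10710.
Probability = 10710/230230 = 153/3289.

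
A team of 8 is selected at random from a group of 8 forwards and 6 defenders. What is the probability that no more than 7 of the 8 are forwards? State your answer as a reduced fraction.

3002/3003

Total selections: C(14,8) = 3003.
Favorable selections (no more than 7 forwards): C(8,2)·C(6,6) + C(8,3)·C(6,5) + C(8,4)·C(6,4) + C(8,5)·C(6,3) + C(8,6)·C(6,2) + C(8,7)·C(6,1) = 28 + 336 + 1050 + 1120 + 420 + 48 = 3002.
Probability = 3002/3003.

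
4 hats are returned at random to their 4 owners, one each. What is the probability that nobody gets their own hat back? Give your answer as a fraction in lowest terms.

There are 4! = 24 assignments.
By inclusion-exclusion, assignments with no fixed points: C(4,0)·4! − C(4,1)·3! + C(4,2)·2! − C(4,3)·1! + C(4,4)·0! = 9.
Probability = 9/24 = 3/8.

3/8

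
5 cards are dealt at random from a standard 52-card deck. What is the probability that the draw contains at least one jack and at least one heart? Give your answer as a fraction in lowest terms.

229297/866320

There are C(52,5) = 2598960 possible draws.
By inclusion-exclusion on the complements, draws missing all jacks or all hearts: C(48,5) + C(39,5) − C(36,5) = 1712304 + 575757 − 376992 = 1911069.
So draws with at least one of each: 2598960 − 1911069 = 687891, probability 687891/2598960 = 229297/866320.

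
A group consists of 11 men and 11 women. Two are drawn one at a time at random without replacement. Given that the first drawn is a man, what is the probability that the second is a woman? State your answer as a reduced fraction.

11/21

After removing one man, 21 remain: 10 men and 11 women.
So the probability the next is a woman is 11/21.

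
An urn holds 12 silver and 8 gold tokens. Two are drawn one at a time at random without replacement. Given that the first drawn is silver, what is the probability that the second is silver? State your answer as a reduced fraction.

After removing one silver, 19 remain: 11 silver and 8 gold.
So the probability the next is silver is 11/19.

11/19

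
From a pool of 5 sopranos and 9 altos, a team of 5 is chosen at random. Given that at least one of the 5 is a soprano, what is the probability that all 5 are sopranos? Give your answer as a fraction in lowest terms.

Work in counts. Selections with at least one soprano: C(14,5) − C(9,5) = 2002 − 126 = 1876.
Of those, selections where all 5 are sopranos: C(5,5) = 1.
Conditional probability = 1/1876.

1/1876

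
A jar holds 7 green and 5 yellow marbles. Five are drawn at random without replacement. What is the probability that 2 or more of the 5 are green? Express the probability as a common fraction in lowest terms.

There are C(12,5) = 792 ways to choose the 5.
Count the complement (fewer than 2 green): C(7,0)·C(5,5) + C(7,1)·C(5,4) = 1 + 35 = 36.
Probability = 1 − 36/792 = 756/792 = 21/22.

21/22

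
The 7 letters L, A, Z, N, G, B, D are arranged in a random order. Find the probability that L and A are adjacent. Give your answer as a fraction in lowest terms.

2/7

There are 7! = 5040 arrangements.
Treat L and A as a block: 6! arrangements of the blocks × 2 orders within the block = 2·720 = 1440.
Probability = 1440/5040 = 2/7.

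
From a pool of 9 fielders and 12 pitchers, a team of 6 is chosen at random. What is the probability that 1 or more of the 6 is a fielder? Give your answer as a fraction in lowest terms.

There are C(21,6) = 54264 ways to choose the 6.
The complement is all 6 are pitchers: C(12,6) = 924.
Probability = 1 − 924/54264 = 53340/54264 = 635/646.

635/646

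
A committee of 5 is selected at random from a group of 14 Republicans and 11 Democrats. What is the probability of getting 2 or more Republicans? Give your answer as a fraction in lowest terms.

Total selections: C(25,5) = 53130.
Count the complement (fewer than 2 Republicans): C(14,0)·C(11,5) + C(14,1)·C(11,4) = 462 + 4620 = 5082.
Probability = 1 − 5082/53130 = 48048/53130 = 104/115.

104/115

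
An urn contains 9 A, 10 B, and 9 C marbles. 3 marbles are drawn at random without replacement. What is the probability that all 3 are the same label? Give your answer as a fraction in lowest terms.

There are C(28,3) = 3276 ways to draw 3 marbles.
All same label: C(9,3) + C(10,3) + C(9,3) = 84 + 120 + 84 = 288.
Probability = 288/3276 = 8/91.

8/91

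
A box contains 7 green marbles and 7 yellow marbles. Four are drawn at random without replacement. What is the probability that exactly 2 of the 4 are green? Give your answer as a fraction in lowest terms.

Total number of selections: C(14,4) = 1001.
Selections with exactly 2 green: choose 2 of the 7 green and 2 of the 7 yellow, C(7,2)·C(7,2) = 21·21 = 441.
Probability = 441/1001 = 63/143.

63/143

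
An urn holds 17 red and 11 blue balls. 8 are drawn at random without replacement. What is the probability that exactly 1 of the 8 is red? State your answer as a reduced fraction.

Total number of selections: C(28,8) = 3108105.
Selections with exactly 1 red: choose 1 of the 17 red and 7 of the 11 blue, C(17,1)·C(11,7) = 17·330 = 5610.
Probability = 5610/3108105 = 34/18837.

34/18837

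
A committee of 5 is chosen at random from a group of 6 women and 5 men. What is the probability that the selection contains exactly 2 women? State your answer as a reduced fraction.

25/77

There are C(11,5) = 462 ways to choose 5 from 11.
Selections with exactly 2 women: choose 2 of the 6 women and 3 of the 5 men, C(6,2)·C(5,3) = 15·10 = 150.
Probability = 150/462 = 25/77.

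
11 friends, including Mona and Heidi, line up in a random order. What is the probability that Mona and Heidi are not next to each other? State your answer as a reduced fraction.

9/11

There are 11! = 39916800 arrangements.
Arrangements with Mona and Heidi adjacent: 2·10! = 7257600.
So not adjacent: 39916800 − 7257600 = 32659200, probability 32659200/39916800 = 9/11.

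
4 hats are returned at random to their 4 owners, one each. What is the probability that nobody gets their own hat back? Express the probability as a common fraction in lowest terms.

3/8

There are 4! = 24 assignments.
By inclusion-exclusion, assignments with no fixed points: C(4,0)·4! − C(4,1)·3! + C(4,2)·2! − C(4,3)·1! + C(4,4)·0! = 9.
Probability = 9/24 = 3/8.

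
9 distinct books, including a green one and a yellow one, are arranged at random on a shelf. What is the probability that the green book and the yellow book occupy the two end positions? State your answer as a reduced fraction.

There are 9! = 362880 arrangements.
Place the green book and the yellow book at the ends in 2 ways, arrange the remaining 7 in 7! = 5040 ways: 2·5040 = 10080.
Probability = 10080/362880 = 1/36.

1/36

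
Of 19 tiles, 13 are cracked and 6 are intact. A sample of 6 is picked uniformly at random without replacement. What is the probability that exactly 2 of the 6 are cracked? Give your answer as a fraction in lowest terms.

The sample space is all 6-subsets of the 19: C(19,6) = 27132.
Selections with exactly 2 cracked: choose 2 of the 13 cracked and 4 of the 6 intact, C(13,2)·C(6,4) = 78·15 = 1170.
Probability = 1170/27132 = 195/4522.

195/4522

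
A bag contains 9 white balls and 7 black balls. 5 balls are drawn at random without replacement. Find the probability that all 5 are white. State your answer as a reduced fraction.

There are C(16,5) = 4368 possible selections.
Selections with all white: C(9,5) = 126.
Probability = 126/4368 = 3/104.

3/104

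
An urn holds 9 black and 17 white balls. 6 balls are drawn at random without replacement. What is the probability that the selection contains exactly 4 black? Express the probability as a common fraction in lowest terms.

Total number of selections: C(26,6) = 230230.
Selections with exactly 4 black: choose 4 of the 9 black and 2 of the 17 white, C(9,4)·C(17,2) = 126·136 = 17136.
Probability = 17136/230230 = 1224/16445.

1224/16445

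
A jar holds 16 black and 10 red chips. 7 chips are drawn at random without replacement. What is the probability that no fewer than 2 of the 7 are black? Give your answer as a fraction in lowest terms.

16358/16445

Total selections: C(26,7) = 657800.
Favorable selections (no fewer than 2 black): C(16,2)·C(10,5) + C(16,3)·C(10,4) + C(16,4)·C(10,3) + C(16,5)·C(10,2) + C(16,6)·C(10,1) + C(16,7)·C(10,0) = 30240 + 117600 + 218400 + 196560 + 80080 + 11440 = 654320.
Probability = 654320/657800 = 16358/16445.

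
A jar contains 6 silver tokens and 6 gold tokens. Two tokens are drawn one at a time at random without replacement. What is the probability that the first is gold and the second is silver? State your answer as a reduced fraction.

Multiply the conditional probabilities at each draw: 6/12 · 6/11 = 36/132 = 3/11.

3/11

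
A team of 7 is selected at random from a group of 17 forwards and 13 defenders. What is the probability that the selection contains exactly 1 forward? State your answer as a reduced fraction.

187/13050

The sample space is all 7-subsets of the 30: C(30,7) = 2035800.
Selections with exactly 1 forward: choose 1 of the 17 forwards and 6 of the 13 defenders, C(17,1)·C(13,6) = 17·1716 = 29172.
Probability = 29172/2035800 = 187/13050.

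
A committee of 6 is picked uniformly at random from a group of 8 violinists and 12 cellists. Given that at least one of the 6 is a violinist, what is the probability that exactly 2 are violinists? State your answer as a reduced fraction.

385/1051

Work in counts. Selections with at least one violinist: C(20,6) − C(12,6) = 38760 − 924 = 37836.
Of those, selections where exactly 2 are violinists: C(8,2)·C(12,4) = 28·495 = 13860.
Conditional probability = 13860/37836 = 385/1051.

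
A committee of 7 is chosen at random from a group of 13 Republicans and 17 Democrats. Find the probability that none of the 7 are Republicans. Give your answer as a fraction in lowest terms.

187/19575

There are C(30,7) = 2035800 possible selections.
Selections with no Republicans (all Democrats): C(17,7) = 19448.
Probability = 19448/2035800 = 187/19575.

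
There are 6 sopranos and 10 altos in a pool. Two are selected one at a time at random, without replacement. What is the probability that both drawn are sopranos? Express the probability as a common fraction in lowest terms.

Multiply the conditional probabilities at each draw: 6/16 · 5/15 = 30/240 = 1/8.

1/8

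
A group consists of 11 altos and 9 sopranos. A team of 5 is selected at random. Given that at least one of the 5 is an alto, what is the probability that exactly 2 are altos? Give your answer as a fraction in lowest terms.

70/233

Work in counts. Selections with at least one alto: C(20,5) − C(9,5) = 15504 − 126 = 15378.
Of those, selections where exactly 2 are altos: C(11,2)·C(9,3) = 55·84 = 4620.
Conditional probability = 4620/15378 = 70/233.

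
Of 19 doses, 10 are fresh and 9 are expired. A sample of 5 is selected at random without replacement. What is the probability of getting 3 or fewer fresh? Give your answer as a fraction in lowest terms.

31/38

Total selections: C(19,5) = 11628.
Count the complement (more than 3 fresh): C(10,4)·C(9,1) + C(10,5)·C(9,0) = 1890 + 252 = 2142.
Probability = 1 − 2142/11628 = 9486/11628 = 31/38.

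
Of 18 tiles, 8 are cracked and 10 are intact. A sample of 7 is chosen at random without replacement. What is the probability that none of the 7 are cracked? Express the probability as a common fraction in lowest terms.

5/1326

There are C(18,7) = 31824 possible selections.
Selections with no cracked (all intact): C(10,7) = 120.
Probability = 120/31824 = 5/1326.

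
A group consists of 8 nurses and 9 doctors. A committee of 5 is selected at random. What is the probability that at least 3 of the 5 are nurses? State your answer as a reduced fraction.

There are C(17,5) = 6188 ways to choose the 5.
Favorable selections (at least 3 nurses): C(8,3)·C(9,2) + C(8,4)·C(9,1) + C(8,5)·C(9,0) = 2016 + 630 + 56 = 2702.
Probability = 2702/6188 = 193/442.

193/442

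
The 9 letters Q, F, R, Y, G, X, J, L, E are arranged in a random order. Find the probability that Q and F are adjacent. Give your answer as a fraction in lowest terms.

2/9

There are 9! = 362880 arrangements.
Treat Q and F as a block: 8! arrangements of the blocks × 2 orders within the block = 2·40320 = 80640.
Probability = 80640/362880 = 2/9.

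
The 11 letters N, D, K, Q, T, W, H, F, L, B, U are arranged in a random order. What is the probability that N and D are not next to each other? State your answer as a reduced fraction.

There are 11! = 39916800 arrangements.
Arrangements with N and D adjacent: 2·10! = 7257600.
So not adjacent: 39916800 − 7257600 = 32659200, probability 32659200/39916800 = 9/11.

9/11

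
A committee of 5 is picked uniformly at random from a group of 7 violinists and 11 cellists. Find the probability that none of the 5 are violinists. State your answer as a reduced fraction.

11/204

There are C(18,5) = 8568 possible selections.
Selections with no violinists (all cellists): C(11,5) = 462.
Probability = 462/8568 = 11/204.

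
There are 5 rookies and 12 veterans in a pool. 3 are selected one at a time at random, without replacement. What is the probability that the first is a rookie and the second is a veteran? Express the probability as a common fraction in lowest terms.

15/68

Multiply the conditional probabilities at each draw: 5/17 · 12/16 = 60/272 = 15/68.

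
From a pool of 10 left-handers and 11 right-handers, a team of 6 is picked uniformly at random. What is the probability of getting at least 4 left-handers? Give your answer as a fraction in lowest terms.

173/646

There are C(21,6) = 54264 ways to choose the 6.
Favorable selections (at least 4 left-handers): C(10,4)·C(11,2) + C(10,5)·C(11,1) + C(10,6)·C(11,0) = 11550 + 2772 + 210 = 14532.
Probability = 14532/54264 = 173/646.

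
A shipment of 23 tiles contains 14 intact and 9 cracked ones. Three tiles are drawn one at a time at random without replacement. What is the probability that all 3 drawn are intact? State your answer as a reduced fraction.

52/253

Multiply the conditional probabilities at each draw: 14/23 · 13/22 · 12/21 = 2184/10626 = 52/253.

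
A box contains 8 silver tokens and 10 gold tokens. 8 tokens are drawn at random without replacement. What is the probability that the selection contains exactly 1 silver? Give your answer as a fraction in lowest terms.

Total number of selections: C(18,8) = 43758.
Selections with exactly 1 silver: choose 1 of the 8 silver and 7 of the 10 gold, C(8,1)·C(10,7) = 8·120 = 960.
Probability = 960/43758 = 160/7293.

160/7293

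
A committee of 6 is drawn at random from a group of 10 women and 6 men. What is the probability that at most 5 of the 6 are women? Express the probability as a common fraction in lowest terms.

557/572

Total selections: C(16,6) = 8008.
Favorable selections (at most 5 women): C(10,0)·C(6,6) + C(10,1)·C(6,5) + C(10,2)·C(6,4) + C(10,3)·C(6,3) + C(10,4)·C(6,2) + C(10,5)·C(6,1) = 1 + 60 + 675 + 2400 + 3150 + 1512 = 7798.
Probability = 7798/8008 = 557/572.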